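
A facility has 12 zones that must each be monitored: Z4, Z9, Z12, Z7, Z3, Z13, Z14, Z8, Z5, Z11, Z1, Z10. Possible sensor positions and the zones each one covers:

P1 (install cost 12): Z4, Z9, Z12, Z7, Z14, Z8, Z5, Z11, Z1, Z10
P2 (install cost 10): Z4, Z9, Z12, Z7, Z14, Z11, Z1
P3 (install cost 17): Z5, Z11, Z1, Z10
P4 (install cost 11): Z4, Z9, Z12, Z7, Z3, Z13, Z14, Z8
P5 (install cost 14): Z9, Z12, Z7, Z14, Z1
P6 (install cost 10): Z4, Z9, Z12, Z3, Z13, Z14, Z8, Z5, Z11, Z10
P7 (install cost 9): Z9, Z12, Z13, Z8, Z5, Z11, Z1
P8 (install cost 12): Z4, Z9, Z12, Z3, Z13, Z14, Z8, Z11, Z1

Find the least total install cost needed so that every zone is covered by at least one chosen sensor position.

20

P2, P6 cover every zone at install cost 10 + 10 = 20.
Any cover uses at least 2 sensor positions; among all covering selections none totals below 20.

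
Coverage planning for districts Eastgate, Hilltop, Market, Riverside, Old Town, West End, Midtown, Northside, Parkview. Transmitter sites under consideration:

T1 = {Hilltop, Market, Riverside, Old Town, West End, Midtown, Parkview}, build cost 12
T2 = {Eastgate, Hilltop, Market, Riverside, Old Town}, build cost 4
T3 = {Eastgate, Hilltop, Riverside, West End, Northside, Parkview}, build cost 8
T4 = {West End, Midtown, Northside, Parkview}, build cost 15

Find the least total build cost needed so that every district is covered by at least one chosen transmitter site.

T2, T4 cover every district at build cost 4 + 15 = 19.
Any cover uses at least 2 transmitter sites; among all covering selections none totals below 19.
Greedy by coverage-per-build cost would pick T2, T3, T1 for 24 — worse than the optimum 19.

19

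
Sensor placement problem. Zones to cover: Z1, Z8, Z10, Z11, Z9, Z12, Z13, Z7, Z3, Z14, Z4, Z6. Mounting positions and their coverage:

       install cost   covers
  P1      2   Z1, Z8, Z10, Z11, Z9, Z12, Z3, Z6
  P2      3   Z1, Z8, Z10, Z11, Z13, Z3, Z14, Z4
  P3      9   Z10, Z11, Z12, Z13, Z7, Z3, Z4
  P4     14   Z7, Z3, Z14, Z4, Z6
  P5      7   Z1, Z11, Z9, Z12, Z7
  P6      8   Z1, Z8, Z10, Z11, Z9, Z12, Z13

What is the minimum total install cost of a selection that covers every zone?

12

P1, P2, P5 cover every zone at install cost 2 + 3 + 7 = 12.
Any cover uses at least 2 sensor positions; among all covering selections none totals below 12.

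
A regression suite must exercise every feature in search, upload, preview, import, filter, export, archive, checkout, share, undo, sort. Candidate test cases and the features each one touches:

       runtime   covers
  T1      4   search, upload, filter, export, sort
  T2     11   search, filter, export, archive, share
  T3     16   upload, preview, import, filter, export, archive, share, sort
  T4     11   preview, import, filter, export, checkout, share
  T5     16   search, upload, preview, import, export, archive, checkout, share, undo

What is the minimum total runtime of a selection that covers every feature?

T1, T5 cover every feature at runtime 4 + 16 = 20.
Any cover uses at least 2 test cases; among all covering selections none totals below 20.

20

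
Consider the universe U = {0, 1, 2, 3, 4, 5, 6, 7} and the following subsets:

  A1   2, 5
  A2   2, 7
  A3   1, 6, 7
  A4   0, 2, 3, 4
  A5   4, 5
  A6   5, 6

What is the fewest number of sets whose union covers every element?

A1, A3, A4 together cover {0, 1, 2, 3, 4, 5, 6, 7} — every element.
No 2 of the 6 sets cover everything (all 15 pairs fall short), so 3 is minimum.

3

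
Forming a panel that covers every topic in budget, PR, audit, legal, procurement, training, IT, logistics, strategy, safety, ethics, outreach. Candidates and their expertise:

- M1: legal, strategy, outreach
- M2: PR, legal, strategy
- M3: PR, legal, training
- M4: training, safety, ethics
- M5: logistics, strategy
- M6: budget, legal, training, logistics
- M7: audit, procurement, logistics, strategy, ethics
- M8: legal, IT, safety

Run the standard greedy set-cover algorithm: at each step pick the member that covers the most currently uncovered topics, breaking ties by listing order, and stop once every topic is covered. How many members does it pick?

5

Pick 1: M7 covers 5 new topics (audit, procurement, logistics, strategy, ethics).
Pick 2: M3 covers 3 new topics (PR, legal, training).
Pick 3: M8 covers 2 new topics (IT, safety).
Pick 4: M1 covers 1 new topics (outreach).
Pick 5: M6 covers 1 new topics (budget).
Greedy uses 5 members.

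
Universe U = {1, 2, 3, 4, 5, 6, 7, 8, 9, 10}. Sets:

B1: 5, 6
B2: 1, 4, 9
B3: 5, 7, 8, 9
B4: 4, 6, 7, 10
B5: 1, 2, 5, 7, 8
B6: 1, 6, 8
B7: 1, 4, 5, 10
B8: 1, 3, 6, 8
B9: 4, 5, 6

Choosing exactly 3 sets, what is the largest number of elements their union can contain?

9

Choosing B2, B4, B5 covers {1, 2, 4, 5, 6, 7, 8, 9, 10} — 9 elements.
No choice of 3 sets does better; here 3 is left uncovered.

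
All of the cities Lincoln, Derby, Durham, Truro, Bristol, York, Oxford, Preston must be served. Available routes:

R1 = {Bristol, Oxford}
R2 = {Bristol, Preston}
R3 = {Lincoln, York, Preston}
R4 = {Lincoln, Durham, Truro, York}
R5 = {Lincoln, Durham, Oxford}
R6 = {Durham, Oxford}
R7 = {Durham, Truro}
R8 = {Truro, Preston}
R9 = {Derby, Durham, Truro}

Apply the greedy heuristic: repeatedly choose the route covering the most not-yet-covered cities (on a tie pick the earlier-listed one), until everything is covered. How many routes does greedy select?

Pick 1: R4 covers 4 new cities (Lincoln, Durham, Truro, York).
Pick 2: R1 covers 2 new cities (Bristol, Oxford).
Pick 3: R2 covers 1 new cities (Preston).
Pick 4: R9 covers 1 new cities (Derby).
Greedy uses 4 routes. (The true minimum is 3.)

4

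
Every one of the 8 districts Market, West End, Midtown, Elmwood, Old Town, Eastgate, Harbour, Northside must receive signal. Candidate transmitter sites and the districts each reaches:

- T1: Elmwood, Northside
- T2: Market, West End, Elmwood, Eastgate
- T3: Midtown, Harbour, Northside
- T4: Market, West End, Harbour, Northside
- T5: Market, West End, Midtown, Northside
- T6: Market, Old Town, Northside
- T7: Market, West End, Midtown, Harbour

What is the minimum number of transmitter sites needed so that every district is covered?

3

T2, T3, T6 together cover {Market, West End, Midtown, Elmwood, Old Town, Eastgate, Harbour, Northside} — every district.
No 2 of the 7 transmitter sites cover everything (all 21 pairs fall short), so 3 is minimum.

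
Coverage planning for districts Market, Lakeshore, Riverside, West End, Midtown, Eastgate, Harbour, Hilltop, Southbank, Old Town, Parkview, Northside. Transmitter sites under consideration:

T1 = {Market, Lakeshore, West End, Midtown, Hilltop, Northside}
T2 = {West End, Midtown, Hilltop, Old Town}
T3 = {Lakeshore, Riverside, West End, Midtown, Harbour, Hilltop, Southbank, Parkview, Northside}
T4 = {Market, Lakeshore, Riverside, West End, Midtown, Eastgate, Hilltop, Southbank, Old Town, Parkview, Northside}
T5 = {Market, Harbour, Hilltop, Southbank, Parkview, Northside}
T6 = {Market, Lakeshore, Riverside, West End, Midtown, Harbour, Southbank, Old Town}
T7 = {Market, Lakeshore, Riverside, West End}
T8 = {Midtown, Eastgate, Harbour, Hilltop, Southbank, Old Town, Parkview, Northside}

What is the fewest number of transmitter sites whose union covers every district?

T3, T4 together cover {Market, Lakeshore, Riverside, West End, Midtown, Eastgate, Harbour, Hilltop, Southbank, Old Town, Parkview, Northside} — every district.
No single transmitter site contains all 12 districts, so 2 is optimal.

2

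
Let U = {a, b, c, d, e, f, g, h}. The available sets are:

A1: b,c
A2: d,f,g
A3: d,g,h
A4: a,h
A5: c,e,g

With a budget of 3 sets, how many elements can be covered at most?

7

Choosing A1, A2, A4 covers {a, b, c, d, f, g, h} — 7 elements.
No choice of 3 sets does better; here e is left uncovered.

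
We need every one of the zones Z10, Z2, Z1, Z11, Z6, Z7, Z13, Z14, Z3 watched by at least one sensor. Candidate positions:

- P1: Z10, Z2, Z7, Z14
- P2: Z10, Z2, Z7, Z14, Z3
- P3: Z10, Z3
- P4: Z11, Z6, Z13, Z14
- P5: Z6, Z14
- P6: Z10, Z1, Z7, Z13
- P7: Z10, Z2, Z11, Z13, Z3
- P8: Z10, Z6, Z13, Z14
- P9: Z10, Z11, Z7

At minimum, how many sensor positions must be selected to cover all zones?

3

P2, P4, P6 together cover {Z10, Z2, Z1, Z11, Z6, Z7, Z13, Z14, Z3} — every zone.
No 2 of the 9 sensor positions cover everything (all 36 pairs fall short), so 3 is minimum.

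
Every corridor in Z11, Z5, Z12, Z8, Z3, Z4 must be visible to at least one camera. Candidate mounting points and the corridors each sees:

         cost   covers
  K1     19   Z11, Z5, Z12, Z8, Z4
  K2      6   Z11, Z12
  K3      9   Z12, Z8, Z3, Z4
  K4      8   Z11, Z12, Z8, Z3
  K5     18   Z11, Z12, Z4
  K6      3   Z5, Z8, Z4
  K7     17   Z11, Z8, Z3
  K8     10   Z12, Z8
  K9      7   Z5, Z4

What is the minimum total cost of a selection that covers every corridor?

K4, K6 cover every corridor at cost 8 + 3 = 11.
Any cover uses at least 2 camera mounts; among all covering selections none totals below 11.

11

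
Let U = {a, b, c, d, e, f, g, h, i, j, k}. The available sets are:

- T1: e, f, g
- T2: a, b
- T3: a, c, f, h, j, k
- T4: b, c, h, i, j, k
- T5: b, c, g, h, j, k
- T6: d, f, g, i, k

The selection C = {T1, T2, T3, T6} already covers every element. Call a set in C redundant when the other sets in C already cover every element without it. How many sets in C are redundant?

Drop T1: e uncovered — not redundant.
Drop T2: b uncovered — not redundant.
Drop T3: c, h, j uncovered — not redundant.
Drop T6: d, i uncovered — not redundant.
None of the sets in C is redundant.

0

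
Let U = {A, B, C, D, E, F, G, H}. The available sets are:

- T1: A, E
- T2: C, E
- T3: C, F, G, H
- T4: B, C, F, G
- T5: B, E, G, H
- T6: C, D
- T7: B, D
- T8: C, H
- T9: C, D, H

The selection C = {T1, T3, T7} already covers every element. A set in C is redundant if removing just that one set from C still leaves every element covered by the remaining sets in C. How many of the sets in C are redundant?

0

Drop T1: A, E uncovered — not redundant.
Drop T3: C, F, G, H uncovered — not redundant.
Drop T7: B, D uncovered — not redundant.
None of the sets in C is redundant.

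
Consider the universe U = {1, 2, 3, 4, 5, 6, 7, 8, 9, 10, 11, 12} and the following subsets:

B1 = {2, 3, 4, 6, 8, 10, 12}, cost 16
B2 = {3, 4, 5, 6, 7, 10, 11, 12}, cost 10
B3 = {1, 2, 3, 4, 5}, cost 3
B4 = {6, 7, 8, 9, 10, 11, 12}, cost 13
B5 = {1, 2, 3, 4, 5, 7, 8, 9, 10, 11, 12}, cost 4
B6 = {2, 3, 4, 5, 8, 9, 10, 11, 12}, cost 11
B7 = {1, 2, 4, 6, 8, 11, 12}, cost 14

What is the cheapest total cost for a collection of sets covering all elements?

14

B2, B5 cover every element at cost 10 + 4 = 14.
Any cover uses at least 2 sets; among all covering selections none totals below 14.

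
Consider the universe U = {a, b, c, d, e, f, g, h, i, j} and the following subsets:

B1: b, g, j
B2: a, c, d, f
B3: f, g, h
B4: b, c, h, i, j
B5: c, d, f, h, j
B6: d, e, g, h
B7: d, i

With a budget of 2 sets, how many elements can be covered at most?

Choosing B2, B4 covers {a, b, c, d, f, h, i, j} — 8 elements.
No choice of 2 sets does better; here e, g are left uncovered.

8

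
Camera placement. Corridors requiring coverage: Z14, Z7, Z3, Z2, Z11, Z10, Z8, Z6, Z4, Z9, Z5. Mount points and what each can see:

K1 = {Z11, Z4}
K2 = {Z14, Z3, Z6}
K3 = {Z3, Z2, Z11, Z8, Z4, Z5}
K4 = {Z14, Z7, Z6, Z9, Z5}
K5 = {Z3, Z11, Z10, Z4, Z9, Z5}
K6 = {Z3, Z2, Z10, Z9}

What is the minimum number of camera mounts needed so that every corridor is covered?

K3, K4, K5 together cover {Z14, Z7, Z3, Z2, Z11, Z10, Z8, Z6, Z4, Z9, Z5} — every corridor.
No 2 of the 6 camera mounts cover everything (all 15 pairs fall short), so 3 is minimum.

3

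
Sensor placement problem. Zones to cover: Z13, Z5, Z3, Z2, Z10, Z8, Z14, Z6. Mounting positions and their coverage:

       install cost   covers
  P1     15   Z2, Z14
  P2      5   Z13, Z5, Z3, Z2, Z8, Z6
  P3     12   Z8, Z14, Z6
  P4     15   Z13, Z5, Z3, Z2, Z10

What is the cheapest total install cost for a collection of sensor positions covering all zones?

27

P3, P4 cover every zone at install cost 12 + 15 = 27.
Any cover uses at least 2 sensor positions; among all covering selections none totals below 27.
Greedy by coverage-per-install cost would pick P2, P3, P4 for 32 — worse than the optimum 27.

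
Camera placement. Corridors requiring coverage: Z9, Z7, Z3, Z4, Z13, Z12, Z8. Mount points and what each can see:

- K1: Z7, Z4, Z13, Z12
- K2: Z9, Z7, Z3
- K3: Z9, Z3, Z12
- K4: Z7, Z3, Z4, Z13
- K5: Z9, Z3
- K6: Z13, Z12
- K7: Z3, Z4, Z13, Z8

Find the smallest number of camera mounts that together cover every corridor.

K1, K2, K7 together cover {Z9, Z7, Z3, Z4, Z13, Z12, Z8} — every corridor.
No 2 of the 7 camera mounts cover everything (all 21 pairs fall short), so 3 is minimum.

3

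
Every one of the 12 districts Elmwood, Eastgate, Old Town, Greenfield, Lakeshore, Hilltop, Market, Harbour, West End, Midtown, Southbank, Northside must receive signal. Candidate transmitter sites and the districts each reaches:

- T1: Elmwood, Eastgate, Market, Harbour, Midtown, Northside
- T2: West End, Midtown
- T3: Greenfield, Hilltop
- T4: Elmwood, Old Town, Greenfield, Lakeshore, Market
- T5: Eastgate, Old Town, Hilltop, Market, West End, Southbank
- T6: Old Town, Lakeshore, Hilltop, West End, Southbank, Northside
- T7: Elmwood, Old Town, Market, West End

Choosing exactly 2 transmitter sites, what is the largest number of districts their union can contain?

11

Choosing T1, T6 covers {Elmwood, Eastgate, Old Town, Lakeshore, Hilltop, Market, Harbour, West End, Midtown, Southbank, Northside} — 11 districts.
No choice of 2 transmitter sites does better; here Greenfield is left uncovered.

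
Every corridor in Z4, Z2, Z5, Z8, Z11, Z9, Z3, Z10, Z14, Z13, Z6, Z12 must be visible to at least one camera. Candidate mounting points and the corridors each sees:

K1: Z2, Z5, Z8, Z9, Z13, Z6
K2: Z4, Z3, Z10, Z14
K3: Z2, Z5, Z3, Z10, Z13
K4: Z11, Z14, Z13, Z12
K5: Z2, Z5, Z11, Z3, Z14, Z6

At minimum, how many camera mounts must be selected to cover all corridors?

3

K1, K2, K4 together cover {Z4, Z2, Z5, Z8, Z11, Z9, Z3, Z10, Z14, Z13, Z6, Z12} — every corridor.
No 2 of the 5 camera mounts cover everything (all 10 pairs fall short), so 3 is minimum.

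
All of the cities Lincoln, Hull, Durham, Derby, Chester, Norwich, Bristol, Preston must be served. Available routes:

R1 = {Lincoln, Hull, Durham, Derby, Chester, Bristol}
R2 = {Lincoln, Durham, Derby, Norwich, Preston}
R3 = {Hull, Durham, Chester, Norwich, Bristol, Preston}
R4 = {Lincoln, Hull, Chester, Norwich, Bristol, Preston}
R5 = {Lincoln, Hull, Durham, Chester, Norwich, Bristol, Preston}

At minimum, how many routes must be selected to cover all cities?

R1, R2 together cover {Lincoln, Hull, Durham, Derby, Chester, Norwich, Bristol, Preston} — every city.
No single route contains all 8 cities, so 2 is optimal.

2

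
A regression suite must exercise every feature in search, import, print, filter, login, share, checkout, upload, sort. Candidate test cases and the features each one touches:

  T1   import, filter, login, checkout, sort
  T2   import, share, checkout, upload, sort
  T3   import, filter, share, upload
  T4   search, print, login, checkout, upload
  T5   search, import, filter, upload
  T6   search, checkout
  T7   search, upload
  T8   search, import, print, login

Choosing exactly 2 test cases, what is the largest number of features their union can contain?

8

Choosing T1, T4 covers {search, import, print, filter, login, checkout, upload, sort} — 8 features.
No choice of 2 test cases does better; here share is left uncovered.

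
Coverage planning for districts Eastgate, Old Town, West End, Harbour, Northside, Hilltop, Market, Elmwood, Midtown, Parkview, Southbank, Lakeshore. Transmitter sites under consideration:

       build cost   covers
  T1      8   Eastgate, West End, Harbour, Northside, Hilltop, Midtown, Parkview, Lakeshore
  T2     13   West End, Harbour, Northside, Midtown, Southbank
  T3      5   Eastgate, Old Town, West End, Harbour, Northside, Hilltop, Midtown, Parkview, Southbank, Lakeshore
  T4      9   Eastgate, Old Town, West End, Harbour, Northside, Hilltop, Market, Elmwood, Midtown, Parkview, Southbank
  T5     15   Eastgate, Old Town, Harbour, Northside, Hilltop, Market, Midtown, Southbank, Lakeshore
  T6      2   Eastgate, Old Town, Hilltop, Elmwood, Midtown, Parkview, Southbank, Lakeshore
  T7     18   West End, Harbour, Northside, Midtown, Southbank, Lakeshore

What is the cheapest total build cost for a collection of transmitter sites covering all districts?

T4, T6 cover every district at build cost 9 + 2 = 11.
Any cover uses at least 2 transmitter sites; among all covering selections none totals below 11.
Greedy by coverage-per-build cost would pick T6, T3, T4 for 16 — worse than the optimum 11.

11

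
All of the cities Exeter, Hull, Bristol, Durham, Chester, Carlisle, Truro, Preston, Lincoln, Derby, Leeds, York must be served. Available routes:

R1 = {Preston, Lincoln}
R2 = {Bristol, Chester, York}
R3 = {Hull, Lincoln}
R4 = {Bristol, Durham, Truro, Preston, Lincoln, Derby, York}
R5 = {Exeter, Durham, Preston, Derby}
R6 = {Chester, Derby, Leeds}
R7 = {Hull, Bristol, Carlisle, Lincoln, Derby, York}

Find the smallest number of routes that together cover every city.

4

R4, R5, R6, R7 together cover {Exeter, Hull, Bristol, Durham, Chester, Carlisle, Truro, Preston, Lincoln, Derby, Leeds, York} — every city.
No 3 of the 7 routes cover everything (all 35 triples fall short), so 4 is minimum.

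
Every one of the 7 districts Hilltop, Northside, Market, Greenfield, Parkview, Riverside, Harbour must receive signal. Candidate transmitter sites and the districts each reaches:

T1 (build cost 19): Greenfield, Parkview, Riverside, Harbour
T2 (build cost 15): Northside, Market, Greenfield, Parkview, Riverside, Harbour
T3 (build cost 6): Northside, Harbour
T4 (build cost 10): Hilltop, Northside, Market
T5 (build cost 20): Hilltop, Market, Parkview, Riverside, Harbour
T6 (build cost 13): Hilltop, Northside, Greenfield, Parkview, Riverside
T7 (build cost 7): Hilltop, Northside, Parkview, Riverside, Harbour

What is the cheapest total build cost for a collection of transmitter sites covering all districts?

22

T2, T7 cover every district at build cost 15 + 7 = 22.
Any cover uses at least 2 transmitter sites; among all covering selections none totals below 22.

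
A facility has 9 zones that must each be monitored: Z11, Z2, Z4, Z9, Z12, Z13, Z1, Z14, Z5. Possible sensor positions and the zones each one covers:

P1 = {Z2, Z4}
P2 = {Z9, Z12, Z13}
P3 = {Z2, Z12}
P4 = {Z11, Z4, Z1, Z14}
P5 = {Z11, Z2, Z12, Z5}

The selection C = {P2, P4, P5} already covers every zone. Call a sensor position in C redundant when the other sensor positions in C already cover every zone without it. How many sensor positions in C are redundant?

Drop P2: Z9, Z13 uncovered — not redundant.
Drop P4: Z4, Z1, Z14 uncovered — not redundant.
Drop P5: Z2, Z5 uncovered — not redundant.
None of the sensor positions in C is redundant.

0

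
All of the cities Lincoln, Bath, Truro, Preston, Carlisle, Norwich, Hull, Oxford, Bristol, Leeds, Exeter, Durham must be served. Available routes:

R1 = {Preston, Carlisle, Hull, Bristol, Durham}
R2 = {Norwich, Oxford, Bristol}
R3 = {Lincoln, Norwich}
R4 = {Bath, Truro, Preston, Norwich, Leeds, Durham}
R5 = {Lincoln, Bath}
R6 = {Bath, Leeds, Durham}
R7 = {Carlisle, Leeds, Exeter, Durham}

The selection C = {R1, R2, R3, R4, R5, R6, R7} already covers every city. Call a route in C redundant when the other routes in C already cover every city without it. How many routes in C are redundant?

3

Drop R1: Hull uncovered — not redundant.
Drop R2: Oxford uncovered — not redundant.
Drop R3: the rest still cover every city — redundant.
Drop R4: Truro uncovered — not redundant.
Drop R5: the rest still cover every city — redundant.
Drop R6: the rest still cover every city — redundant.
Drop R7: Exeter uncovered — not redundant.
3 redundant: R3, R5, R6.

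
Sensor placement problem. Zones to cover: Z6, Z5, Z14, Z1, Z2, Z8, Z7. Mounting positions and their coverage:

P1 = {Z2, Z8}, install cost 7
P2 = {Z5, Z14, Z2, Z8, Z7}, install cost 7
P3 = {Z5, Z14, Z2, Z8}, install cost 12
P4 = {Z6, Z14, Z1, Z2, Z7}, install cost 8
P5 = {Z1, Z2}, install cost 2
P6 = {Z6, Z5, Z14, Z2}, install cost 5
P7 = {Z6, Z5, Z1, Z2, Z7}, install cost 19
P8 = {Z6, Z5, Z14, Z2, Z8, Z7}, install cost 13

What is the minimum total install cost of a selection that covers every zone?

P2, P5, P6 cover every zone at install cost 7 + 2 + 5 = 14.
Any cover uses at least 2 sensor positions; among all covering selections none totals below 14.

14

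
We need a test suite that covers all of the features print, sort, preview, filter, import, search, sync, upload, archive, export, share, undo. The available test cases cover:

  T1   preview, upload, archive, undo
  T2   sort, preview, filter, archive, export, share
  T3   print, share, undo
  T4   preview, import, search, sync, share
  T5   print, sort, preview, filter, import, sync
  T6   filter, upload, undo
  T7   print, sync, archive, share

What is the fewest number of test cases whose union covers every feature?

4

T1, T2, T3, T4 together cover {print, sort, preview, filter, import, search, sync, upload, archive, export, share, undo} — every feature.
No 3 of the 7 test cases cover everything (all 35 triples fall short), so 4 is minimum.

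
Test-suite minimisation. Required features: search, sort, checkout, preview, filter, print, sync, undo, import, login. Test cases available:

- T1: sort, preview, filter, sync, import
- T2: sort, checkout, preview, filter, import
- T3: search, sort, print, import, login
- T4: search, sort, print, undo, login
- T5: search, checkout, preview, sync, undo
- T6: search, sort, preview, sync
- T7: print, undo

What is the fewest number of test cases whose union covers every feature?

3

T1, T2, T4 together cover {search, sort, checkout, preview, filter, print, sync, undo, import, login} — every feature.
No 2 of the 7 test cases cover everything (all 21 pairs fall short), so 3 is minimum.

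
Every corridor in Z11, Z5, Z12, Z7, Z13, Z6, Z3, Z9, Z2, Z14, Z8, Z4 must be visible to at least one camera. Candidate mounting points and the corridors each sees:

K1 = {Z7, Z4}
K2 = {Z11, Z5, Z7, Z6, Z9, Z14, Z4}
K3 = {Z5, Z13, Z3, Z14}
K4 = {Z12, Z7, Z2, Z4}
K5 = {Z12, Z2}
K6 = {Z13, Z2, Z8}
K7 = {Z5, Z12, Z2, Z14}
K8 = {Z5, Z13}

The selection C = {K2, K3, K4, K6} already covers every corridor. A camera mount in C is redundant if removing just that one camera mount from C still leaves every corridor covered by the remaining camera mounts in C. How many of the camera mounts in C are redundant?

Drop K2: Z11, Z6, Z9 uncovered — not redundant.
Drop K3: Z3 uncovered — not redundant.
Drop K4: Z12 uncovered — not redundant.
Drop K6: Z8 uncovered — not redundant.
None of the camera mounts in C is redundant.

0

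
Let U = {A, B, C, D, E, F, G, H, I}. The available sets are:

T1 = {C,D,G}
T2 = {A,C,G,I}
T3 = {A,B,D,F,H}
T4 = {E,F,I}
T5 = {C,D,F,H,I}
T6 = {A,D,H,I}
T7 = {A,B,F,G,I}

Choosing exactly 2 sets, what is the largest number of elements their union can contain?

Choosing T2, T3 covers {A, B, C, D, F, G, H, I} — 8 elements.
No choice of 2 sets does better; here E is left uncovered.

8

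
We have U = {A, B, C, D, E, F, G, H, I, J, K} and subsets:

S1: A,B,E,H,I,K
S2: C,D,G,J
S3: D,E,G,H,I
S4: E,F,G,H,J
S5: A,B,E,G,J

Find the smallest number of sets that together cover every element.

3

S1, S2, S4 together cover {A, B, C, D, E, F, G, H, I, J, K} — every element.
No 2 of the 5 sets cover everything (all 10 pairs fall short), so 3 is minimum.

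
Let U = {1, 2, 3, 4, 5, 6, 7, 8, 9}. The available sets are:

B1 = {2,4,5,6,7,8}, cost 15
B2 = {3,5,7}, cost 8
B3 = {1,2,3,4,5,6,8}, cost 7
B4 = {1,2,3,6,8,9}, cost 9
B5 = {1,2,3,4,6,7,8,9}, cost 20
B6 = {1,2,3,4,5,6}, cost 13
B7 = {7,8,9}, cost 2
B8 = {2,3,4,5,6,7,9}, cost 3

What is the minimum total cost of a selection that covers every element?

9

B3, B7 cover every element at cost 7 + 2 = 9.
Any cover uses at least 2 sets; among all covering selections none totals below 9.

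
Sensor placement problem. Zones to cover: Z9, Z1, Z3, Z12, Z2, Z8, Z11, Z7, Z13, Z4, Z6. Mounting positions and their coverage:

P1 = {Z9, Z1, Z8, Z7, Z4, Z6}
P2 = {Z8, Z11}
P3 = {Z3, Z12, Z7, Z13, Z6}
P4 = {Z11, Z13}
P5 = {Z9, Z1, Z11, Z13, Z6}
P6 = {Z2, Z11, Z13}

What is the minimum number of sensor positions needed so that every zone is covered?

P1, P3, P6 together cover {Z9, Z1, Z3, Z12, Z2, Z8, Z11, Z7, Z13, Z4, Z6} — every zone.
No 2 of the 6 sensor positions cover everything (all 15 pairs fall short), so 3 is minimum.

3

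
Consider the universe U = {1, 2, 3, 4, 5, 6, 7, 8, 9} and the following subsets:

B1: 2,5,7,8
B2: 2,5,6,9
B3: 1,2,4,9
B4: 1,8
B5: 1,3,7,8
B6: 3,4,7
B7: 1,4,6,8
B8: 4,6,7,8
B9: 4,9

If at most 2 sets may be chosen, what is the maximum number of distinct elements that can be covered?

Choosing B2, B5 covers {1, 2, 3, 5, 6, 7, 8, 9} — 8 elements.
No choice of 2 sets does better; here 4 is left uncovered.

8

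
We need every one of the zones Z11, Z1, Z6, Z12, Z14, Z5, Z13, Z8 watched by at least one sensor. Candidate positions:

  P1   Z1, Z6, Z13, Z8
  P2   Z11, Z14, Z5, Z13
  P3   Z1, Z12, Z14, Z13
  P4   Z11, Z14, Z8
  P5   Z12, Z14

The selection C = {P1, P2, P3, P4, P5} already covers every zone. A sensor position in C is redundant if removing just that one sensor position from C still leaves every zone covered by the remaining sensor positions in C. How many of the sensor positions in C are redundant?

Drop P1: Z6 uncovered — not redundant.
Drop P2: Z5 uncovered — not redundant.
Drop P3: the rest still cover every zone — redundant.
Drop P4: the rest still cover every zone — redundant.
Drop P5: the rest still cover every zone — redundant.
3 redundant: P3, P4, P5.

3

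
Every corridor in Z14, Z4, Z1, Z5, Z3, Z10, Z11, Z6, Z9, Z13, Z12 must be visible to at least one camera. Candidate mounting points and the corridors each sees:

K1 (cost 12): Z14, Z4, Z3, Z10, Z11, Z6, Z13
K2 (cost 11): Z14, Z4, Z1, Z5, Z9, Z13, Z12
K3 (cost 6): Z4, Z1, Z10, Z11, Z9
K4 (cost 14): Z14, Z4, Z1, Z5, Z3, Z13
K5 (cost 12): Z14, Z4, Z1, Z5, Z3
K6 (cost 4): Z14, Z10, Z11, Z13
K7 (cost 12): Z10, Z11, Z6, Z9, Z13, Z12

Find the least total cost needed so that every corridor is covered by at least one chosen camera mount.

K1, K2 cover every corridor at cost 12 + 11 = 23.
Any cover uses at least 2 camera mounts; among all covering selections none totals below 23.

23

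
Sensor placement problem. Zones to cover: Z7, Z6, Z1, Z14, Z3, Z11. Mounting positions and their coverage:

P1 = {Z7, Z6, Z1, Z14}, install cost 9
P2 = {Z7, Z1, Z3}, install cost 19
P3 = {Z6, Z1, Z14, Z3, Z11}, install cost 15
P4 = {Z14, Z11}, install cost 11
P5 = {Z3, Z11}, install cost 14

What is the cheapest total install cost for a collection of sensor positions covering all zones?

23

P1, P5 cover every zone at install cost 9 + 14 = 23.
Any cover uses at least 2 sensor positions; among all covering selections none totals below 23.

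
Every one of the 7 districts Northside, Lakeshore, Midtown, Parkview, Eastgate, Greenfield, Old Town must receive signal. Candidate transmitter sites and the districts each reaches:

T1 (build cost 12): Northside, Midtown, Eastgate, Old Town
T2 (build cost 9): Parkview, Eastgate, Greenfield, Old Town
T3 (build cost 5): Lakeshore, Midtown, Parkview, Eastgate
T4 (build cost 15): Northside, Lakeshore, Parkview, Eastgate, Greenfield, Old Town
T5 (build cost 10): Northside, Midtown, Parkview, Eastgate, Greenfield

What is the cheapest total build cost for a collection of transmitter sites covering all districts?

T3, T4 cover every district at build cost 5 + 15 = 20.
Any cover uses at least 2 transmitter sites; among all covering selections none totals below 20.
Greedy by coverage-per-build cost would pick T3, T2, T5 for 24 — worse than the optimum 20.

20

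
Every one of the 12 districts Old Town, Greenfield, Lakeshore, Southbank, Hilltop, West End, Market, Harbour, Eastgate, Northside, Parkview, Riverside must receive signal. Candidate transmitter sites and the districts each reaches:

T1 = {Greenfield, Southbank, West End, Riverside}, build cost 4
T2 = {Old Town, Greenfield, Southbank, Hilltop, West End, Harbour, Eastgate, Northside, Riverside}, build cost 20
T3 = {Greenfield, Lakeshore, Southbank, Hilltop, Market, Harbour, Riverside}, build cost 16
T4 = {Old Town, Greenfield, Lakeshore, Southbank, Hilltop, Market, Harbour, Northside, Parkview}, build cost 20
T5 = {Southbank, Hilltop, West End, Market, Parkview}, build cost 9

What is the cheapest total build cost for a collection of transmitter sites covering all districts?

40

T2, T4 cover every district at build cost 20 + 20 = 40.
Any cover uses at least 2 transmitter sites; among all covering selections none totals below 40.
Greedy by coverage-per-build cost would pick T1, T4, T2 for 44 — worse than the optimum 40.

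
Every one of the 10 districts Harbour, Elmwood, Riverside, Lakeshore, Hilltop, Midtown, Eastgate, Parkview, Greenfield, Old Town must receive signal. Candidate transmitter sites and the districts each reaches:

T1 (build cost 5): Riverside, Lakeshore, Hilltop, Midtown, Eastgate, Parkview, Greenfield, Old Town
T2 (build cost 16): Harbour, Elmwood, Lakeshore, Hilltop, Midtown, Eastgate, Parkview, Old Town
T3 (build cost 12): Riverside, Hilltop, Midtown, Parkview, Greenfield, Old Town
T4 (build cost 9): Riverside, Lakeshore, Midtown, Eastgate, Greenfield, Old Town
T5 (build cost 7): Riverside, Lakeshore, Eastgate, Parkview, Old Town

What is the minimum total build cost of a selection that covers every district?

21

T1, T2 cover every district at build cost 5 + 16 = 21.
Any cover uses at least 2 transmitter sites; among all covering selections none totals below 21.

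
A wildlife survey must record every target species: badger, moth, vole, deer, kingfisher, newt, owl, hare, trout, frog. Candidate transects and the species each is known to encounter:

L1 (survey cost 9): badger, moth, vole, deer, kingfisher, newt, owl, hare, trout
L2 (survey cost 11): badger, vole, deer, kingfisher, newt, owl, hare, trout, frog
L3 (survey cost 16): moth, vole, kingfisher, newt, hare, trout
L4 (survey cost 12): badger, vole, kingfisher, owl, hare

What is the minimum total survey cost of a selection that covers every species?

20

L1, L2 cover every species at survey cost 9 + 11 = 20.
Any cover uses at least 2 transects; among all covering selections none totals below 20.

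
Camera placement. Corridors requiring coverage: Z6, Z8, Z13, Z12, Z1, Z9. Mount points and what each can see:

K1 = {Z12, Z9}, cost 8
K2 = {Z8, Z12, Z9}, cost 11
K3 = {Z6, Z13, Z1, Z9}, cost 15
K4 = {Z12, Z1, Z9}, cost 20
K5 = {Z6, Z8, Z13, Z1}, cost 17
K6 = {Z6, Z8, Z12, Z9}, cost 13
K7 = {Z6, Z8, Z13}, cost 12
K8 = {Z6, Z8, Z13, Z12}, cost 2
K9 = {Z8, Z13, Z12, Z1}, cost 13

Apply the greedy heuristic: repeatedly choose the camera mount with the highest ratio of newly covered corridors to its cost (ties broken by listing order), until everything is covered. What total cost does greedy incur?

Pick 1: K8 adds 4 new (Z6, Z8, Z13, Z12) at cost 2 (ratio 4/2).
Pick 2: K3 adds 2 new (Z1, Z9) at cost 15 (ratio 2/15).
Greedy total cost: 2 + 15 = 17.

17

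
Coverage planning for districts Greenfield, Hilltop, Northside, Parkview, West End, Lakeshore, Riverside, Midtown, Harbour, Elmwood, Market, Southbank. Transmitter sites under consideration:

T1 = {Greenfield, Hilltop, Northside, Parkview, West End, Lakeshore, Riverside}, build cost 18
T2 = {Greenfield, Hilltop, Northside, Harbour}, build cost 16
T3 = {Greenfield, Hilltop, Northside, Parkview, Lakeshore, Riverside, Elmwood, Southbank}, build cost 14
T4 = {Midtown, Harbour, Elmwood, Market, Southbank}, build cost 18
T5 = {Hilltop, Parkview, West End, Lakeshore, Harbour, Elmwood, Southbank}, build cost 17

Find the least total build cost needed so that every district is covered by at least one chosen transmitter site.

36

T1, T4 cover every district at build cost 18 + 18 = 36.
Any cover uses at least 2 transmitter sites; among all covering selections none totals below 36.
Greedy by coverage-per-build cost would pick T3, T4, T5 for 49 — worse than the optimum 36.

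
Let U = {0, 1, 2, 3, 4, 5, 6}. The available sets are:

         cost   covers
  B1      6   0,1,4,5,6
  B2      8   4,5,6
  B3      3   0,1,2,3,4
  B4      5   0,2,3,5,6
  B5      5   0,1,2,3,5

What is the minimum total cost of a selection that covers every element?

8

B3, B4 cover every element at cost 3 + 5 = 8.
Any cover uses at least 2 sets; among all covering selections none totals below 8.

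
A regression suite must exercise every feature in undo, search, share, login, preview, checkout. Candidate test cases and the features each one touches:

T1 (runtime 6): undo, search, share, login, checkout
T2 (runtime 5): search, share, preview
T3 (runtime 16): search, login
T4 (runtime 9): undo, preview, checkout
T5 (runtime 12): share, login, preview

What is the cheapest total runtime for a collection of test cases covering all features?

T1, T2 cover every feature at runtime 6 + 5 = 11.
Any cover uses at least 2 test cases; among all covering selections none totals below 11.

11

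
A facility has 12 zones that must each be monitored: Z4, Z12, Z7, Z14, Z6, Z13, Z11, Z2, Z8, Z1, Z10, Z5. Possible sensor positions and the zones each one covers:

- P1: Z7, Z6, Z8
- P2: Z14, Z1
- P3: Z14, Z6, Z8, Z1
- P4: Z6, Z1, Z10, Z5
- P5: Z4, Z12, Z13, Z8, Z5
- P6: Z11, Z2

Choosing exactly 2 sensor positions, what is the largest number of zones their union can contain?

Choosing P3, P5 covers {Z4, Z12, Z14, Z6, Z13, Z8, Z1, Z5} — 8 zones.
No choice of 2 sensor positions does better; here Z7, Z11, Z2, Z10 are left uncovered.

8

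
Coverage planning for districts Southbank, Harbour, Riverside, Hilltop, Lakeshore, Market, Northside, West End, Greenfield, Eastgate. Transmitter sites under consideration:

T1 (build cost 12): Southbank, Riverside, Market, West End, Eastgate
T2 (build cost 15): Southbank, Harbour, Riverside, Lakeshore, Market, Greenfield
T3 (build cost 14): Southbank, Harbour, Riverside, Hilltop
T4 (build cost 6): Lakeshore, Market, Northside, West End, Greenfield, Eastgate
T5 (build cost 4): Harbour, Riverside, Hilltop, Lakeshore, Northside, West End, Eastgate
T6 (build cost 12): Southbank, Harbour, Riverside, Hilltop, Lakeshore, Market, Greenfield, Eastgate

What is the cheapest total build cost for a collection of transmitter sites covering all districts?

16

T5, T6 cover every district at build cost 4 + 12 = 16.
Any cover uses at least 2 transmitter sites; among all covering selections none totals below 16.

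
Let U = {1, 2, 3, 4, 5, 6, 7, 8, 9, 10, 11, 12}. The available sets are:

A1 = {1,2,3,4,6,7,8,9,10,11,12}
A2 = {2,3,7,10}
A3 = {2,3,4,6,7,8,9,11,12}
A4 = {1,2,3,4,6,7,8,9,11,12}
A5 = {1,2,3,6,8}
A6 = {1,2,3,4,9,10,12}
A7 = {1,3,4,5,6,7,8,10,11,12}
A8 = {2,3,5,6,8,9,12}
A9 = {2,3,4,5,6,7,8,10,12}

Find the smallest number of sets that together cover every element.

A1, A7 together cover {1, 2, 3, 4, 5, 6, 7, 8, 9, 10, 11, 12} — every element.
No single set contains all 12 elements, so 2 is optimal.

2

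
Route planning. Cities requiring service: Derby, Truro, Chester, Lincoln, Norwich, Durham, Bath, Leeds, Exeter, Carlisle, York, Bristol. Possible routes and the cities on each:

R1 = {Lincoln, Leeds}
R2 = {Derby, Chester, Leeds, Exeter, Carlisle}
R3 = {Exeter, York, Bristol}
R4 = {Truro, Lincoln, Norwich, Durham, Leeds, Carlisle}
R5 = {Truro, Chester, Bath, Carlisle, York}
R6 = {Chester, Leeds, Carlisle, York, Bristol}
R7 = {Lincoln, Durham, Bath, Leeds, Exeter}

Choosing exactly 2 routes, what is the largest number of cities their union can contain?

Choosing R2, R4 covers {Derby, Truro, Chester, Lincoln, Norwich, Durham, Leeds, Exeter, Carlisle} — 9 cities.
No choice of 2 routes does better; here Bath, York, Bristol are left uncovered.

9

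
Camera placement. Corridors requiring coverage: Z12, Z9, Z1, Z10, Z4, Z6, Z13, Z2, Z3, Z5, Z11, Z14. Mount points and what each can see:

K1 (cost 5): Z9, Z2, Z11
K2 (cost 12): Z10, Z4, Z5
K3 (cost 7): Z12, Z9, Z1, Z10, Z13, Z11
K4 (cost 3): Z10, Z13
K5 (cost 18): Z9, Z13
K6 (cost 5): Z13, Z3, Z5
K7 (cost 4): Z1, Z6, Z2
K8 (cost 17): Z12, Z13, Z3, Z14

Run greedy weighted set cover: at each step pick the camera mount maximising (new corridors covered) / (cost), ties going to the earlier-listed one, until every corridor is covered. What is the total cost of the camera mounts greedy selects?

Pick 1: K3 adds 6 new (Z12, Z9, Z1, Z10, Z13, Z11) at cost 7 (ratio 6/7).
Pick 2: K7 adds 2 new (Z6, Z2) at cost 4 (ratio 2/4).
Pick 3: K6 adds 2 new (Z3, Z5) at cost 5 (ratio 2/5).
Pick 4: K2 adds 1 new (Z4) at cost 12 (ratio 1/12).
Pick 5: K8 adds 1 new (Z14) at cost 17 (ratio 1/17).
Greedy total cost: 7 + 4 + 5 + 12 + 17 = 45. (The true optimum is 38, so greedy overshoots here.)

45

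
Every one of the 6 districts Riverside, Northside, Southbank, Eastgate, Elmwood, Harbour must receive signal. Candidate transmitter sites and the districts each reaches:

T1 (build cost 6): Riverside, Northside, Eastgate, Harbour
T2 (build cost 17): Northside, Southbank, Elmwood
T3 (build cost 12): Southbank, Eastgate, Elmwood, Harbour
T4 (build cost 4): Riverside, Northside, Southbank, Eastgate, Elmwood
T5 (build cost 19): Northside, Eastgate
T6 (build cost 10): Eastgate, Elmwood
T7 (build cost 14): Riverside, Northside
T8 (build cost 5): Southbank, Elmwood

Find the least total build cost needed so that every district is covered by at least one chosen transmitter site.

10

T1, T4 cover every district at build cost 6 + 4 = 10.
Any cover uses at least 2 transmitter sites; among all covering selections none totals below 10.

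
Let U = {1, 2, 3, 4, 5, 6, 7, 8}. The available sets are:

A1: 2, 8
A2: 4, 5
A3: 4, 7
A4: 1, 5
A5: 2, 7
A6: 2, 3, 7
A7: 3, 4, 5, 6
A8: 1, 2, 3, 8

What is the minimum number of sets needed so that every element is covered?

3

A3, A7, A8 together cover {1, 2, 3, 4, 5, 6, 7, 8} — every element.
No 2 of the 8 sets cover everything (all 28 pairs fall short), so 3 is minimum.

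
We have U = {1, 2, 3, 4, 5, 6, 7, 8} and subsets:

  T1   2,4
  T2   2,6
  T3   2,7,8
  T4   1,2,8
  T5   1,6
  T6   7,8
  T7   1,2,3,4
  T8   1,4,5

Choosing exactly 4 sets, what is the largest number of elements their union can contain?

Choosing T2, T3, T7, T8 covers {1, 2, 3, 4, 5, 6, 7, 8} — 8 elements.
That is all 8 elements.

8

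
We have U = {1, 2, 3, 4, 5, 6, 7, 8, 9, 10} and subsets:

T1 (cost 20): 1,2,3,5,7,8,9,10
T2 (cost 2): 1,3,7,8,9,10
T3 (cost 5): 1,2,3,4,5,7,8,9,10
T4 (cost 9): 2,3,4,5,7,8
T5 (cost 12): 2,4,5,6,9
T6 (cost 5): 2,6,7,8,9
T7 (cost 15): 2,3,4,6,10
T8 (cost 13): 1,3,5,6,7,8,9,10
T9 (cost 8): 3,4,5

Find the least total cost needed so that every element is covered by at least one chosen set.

10

T3, T6 cover every element at cost 5 + 5 = 10.
Any cover uses at least 2 sets; among all covering selections none totals below 10.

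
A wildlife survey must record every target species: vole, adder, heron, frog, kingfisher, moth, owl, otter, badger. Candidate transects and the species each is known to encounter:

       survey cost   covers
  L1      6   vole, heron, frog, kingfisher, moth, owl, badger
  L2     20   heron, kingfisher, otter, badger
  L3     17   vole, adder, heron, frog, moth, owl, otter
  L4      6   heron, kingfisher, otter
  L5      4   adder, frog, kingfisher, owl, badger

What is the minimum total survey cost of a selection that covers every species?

L1, L4, L5 cover every species at survey cost 6 + 6 + 4 = 16.
Any cover uses at least 2 transects; among all covering selections none totals below 16.

16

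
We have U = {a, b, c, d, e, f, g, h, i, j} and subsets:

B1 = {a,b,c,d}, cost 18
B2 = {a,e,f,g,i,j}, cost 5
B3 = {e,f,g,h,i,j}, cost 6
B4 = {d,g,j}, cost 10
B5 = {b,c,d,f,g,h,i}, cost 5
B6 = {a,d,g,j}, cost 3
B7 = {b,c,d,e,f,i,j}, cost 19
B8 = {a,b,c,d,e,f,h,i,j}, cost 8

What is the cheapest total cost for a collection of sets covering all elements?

10

B2, B5 cover every element at cost 5 + 5 = 10.
Any cover uses at least 2 sets; among all covering selections none totals below 10.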